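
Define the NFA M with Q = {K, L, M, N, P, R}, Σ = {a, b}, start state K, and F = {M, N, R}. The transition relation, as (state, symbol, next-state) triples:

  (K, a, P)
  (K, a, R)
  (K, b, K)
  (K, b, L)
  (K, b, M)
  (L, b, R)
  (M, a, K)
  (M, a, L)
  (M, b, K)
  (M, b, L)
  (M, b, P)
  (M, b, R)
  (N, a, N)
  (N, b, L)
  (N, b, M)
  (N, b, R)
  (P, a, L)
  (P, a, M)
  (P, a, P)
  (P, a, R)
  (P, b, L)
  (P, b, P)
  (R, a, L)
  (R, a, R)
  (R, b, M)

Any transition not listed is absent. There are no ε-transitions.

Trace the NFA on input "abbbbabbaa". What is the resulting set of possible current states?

Start in {K}.
Read 'a': {K} → {P, R}.
Read 'b': {P, R} → {L, M, P}.
Read 'b': {L, M, P} → {K, L, P, R}.
Read 'b': {K, L, P, R} → {K, L, M, P, R}.
Read 'b': {K, L, M, P, R} → {K, L, M, P, R}.
Read 'a': {K, L, M, P, R} → {K, L, M, P, R}.
Read 'b': {K, L, M, P, R} → {K, L, M, P, R}.
Read 'b': {K, L, M, P, R} → {K, L, M, P, R}.
Read 'a': {K, L, M, P, R} → {K, L, M, P, R}.
Read 'a': {K, L, M, P, R} → {K, L, M, P, R}.

{K, L, M, P, R}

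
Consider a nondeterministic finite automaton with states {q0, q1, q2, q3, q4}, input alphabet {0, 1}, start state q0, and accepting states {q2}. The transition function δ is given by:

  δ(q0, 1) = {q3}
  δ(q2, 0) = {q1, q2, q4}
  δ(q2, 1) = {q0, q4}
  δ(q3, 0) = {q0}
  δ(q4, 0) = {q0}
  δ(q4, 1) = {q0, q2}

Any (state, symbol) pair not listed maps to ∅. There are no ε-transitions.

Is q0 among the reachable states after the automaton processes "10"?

Yes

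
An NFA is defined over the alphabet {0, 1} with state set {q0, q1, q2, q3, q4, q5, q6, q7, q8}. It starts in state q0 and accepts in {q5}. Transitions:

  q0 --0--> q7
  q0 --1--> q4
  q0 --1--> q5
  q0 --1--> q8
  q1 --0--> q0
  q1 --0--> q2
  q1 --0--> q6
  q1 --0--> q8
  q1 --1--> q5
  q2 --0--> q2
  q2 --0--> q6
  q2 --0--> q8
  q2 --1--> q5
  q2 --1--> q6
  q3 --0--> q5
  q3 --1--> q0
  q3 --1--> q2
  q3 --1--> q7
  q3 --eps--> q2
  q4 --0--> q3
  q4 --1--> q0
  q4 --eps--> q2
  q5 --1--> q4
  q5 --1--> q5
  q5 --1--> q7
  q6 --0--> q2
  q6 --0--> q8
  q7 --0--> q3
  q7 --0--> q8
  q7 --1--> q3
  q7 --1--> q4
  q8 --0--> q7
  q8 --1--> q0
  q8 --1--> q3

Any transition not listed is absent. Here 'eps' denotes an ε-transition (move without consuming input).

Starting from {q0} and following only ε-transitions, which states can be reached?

{q0}

Begin with {q0}.
No ε-moves leave this set, so the closure equals the set itself.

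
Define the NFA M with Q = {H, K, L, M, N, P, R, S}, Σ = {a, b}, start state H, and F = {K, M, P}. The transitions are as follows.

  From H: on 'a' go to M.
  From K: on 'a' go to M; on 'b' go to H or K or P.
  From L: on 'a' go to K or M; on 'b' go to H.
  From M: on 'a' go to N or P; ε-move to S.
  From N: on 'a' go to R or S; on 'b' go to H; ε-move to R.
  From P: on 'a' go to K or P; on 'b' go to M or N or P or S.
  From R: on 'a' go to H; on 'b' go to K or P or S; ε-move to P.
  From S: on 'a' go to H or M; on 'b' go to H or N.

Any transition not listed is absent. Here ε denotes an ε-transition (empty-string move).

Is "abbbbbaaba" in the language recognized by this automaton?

Yes

Start in {H}.
Read 'a': {H} → {M, S}.
Read 'b': {M, S} → {H, N, P, R}.
Read 'b': {H, N, P, R} → {H, K, M, N, P, R, S}.
Read 'b': {H, K, M, N, P, R, S} → {H, K, M, N, P, R, S}.
Read 'b': {H, K, M, N, P, R, S} → {H, K, M, N, P, R, S}.
Read 'b': {H, K, M, N, P, R, S} → {H, K, M, N, P, R, S}.
Read 'a': {H, K, M, N, P, R, S} → {H, K, M, N, P, R, S}.
Read 'a': {H, K, M, N, P, R, S} → {H, K, M, N, P, R, S}.
Read 'b': {H, K, M, N, P, R, S} → {H, K, M, N, P, R, S}.
Read 'a': {H, K, M, N, P, R, S} → {H, K, M, N, P, R, S}.
The final set {H, K, M, N, P, R, S} contains the accepting states K, M, P.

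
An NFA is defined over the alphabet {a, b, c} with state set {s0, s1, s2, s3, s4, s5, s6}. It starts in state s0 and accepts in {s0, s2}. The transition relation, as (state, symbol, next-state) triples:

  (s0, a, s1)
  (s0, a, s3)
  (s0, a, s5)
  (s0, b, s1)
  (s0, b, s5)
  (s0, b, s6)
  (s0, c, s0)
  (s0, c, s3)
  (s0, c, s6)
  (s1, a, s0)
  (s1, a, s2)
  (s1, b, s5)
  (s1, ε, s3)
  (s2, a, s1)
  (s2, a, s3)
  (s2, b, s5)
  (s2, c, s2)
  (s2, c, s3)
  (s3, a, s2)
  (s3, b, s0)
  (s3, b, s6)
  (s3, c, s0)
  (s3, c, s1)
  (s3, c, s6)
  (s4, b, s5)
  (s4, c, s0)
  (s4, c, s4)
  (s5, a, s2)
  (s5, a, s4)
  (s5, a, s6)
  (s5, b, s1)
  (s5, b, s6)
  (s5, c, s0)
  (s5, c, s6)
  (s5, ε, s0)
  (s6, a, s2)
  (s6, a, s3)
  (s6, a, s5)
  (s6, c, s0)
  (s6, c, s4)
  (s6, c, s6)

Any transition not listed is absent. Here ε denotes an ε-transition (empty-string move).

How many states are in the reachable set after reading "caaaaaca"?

Start in {s0}.
Read 'c': {s0} → {s0, s3, s6}.
Read 'a': {s0, s3, s6} → {s0, s1, s2, s3, s5}.
Read 'a': {s0, s1, s2, s3, s5} → {s0, s1, s2, s3, s4, s5, s6}.
Read 'a': {s0, s1, s2, s3, s4, s5, s6} → {s0, s1, s2, s3, s4, s5, s6}.
Read 'a': {s0, s1, s2, s3, s4, s5, s6} → {s0, s1, s2, s3, s4, s5, s6}.
Read 'a': {s0, s1, s2, s3, s4, s5, s6} → {s0, s1, s2, s3, s4, s5, s6}.
Read 'c': {s0, s1, s2, s3, s4, s5, s6} → {s0, s1, s2, s3, s4, s6}.
Read 'a': {s0, s1, s2, s3, s4, s6} → {s0, s1, s2, s3, s5}.
That set has 5 states.

5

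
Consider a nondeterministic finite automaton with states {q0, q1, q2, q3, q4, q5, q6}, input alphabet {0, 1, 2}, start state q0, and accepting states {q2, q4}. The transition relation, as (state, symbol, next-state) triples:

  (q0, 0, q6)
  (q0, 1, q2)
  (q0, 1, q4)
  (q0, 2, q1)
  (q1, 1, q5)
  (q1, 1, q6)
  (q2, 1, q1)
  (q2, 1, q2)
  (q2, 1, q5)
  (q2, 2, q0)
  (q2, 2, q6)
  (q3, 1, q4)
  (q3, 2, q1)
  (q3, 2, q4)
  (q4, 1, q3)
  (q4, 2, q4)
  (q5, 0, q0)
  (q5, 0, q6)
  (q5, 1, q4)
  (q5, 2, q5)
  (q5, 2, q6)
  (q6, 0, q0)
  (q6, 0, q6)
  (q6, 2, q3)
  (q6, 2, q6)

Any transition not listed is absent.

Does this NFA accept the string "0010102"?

Start in {q0}.
Read '0': {q0} → {q6}.
Read '0': {q6} → {q0, q6}.
Read '1': {q0, q6} → {q2, q4}.
Read '0': {q2, q4} → ∅.
The set is empty and remains empty for the remaining 3 symbols.
The final set ∅ contains no accepting state.

No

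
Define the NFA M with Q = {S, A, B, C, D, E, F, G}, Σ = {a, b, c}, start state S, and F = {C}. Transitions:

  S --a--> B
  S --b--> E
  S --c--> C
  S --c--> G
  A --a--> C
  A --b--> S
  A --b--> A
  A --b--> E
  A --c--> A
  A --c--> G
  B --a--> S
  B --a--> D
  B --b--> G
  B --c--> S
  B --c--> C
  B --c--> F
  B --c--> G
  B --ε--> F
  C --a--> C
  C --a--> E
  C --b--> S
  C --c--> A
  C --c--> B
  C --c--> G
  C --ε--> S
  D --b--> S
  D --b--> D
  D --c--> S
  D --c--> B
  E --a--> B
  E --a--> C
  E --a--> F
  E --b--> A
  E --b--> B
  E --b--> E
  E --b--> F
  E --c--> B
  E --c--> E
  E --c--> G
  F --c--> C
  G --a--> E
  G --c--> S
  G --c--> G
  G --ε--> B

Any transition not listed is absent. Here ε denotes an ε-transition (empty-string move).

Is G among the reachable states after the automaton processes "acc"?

Yes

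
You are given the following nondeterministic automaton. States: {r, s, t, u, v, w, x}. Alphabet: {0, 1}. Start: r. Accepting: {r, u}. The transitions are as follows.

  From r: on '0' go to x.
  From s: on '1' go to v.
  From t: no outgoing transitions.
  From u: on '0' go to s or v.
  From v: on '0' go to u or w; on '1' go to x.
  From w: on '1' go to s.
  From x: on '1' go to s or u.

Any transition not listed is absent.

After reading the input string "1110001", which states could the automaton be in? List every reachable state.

∅

Start in {r}.
Read '1': r→∅; now ∅.
The set is empty and remains empty for the remaining 6 symbols.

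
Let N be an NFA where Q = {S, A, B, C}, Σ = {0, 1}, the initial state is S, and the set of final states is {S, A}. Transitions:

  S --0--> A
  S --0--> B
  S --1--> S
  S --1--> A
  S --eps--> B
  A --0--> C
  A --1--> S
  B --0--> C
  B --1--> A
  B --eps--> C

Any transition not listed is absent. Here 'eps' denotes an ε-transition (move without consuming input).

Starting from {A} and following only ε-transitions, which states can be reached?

{A}

Begin with {A}.
No ε-moves leave this set, so the closure equals the set itself.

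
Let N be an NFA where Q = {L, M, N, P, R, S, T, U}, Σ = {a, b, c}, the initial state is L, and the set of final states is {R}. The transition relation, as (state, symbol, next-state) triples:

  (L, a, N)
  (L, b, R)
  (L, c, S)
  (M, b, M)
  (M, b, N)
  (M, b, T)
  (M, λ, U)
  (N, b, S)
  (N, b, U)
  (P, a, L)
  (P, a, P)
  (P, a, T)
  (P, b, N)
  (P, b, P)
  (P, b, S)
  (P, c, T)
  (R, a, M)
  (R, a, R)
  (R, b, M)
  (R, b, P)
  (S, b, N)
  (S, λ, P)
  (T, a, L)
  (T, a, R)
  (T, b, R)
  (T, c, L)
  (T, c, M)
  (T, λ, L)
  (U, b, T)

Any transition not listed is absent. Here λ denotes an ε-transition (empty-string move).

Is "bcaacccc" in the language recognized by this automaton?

No

Start in {L}.
Read 'b': {L} → {R}.
Read 'c': {R} → ∅.
The set is empty and remains empty for the remaining 6 symbols.
The final set ∅ contains no accepting state.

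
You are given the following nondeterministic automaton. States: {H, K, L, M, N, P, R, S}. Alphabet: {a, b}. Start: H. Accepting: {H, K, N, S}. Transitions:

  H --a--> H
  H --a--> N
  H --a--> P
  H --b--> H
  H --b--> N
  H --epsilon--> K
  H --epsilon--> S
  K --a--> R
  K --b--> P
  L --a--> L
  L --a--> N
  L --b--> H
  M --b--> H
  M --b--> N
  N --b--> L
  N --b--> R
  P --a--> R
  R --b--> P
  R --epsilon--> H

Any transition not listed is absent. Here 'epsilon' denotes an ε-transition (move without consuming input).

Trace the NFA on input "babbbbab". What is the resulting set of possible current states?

Start: ε-closure({H}) = {H, K, S}.
Read 'b': {H, K, S} → {H, K, N, P, S}.
Read 'a': {H, K, N, P, S} → {H, K, N, P, R, S}.
Read 'b': {H, K, N, P, R, S} → {H, K, L, N, P, R, S}.
Read 'b': {H, K, L, N, P, R, S} → {H, K, L, N, P, R, S}.
Read 'b': {H, K, L, N, P, R, S} → {H, K, L, N, P, R, S}.
Read 'b': {H, K, L, N, P, R, S} → {H, K, L, N, P, R, S}.
Read 'a': {H, K, L, N, P, R, S} → {H, K, L, N, P, R, S}.
Read 'b': {H, K, L, N, P, R, S} → {H, K, L, N, P, R, S}.

{H, K, L, N, P, R, S}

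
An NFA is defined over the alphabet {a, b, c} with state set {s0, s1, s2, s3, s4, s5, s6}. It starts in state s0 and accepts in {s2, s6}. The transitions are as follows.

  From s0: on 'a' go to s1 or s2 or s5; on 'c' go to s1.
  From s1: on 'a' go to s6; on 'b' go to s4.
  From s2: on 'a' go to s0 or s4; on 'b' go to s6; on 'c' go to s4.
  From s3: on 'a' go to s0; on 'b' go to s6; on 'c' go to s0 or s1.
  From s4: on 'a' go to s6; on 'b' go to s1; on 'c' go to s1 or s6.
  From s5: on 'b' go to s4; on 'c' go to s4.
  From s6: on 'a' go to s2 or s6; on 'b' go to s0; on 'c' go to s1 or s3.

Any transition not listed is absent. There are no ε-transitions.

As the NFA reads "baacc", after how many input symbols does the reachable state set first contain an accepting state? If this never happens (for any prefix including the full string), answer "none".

none

Start in {s0}.
Read 'b': {s0} → ∅.
The set is empty and remains empty for the remaining 4 symbols.
No reachable set along the way intersects F.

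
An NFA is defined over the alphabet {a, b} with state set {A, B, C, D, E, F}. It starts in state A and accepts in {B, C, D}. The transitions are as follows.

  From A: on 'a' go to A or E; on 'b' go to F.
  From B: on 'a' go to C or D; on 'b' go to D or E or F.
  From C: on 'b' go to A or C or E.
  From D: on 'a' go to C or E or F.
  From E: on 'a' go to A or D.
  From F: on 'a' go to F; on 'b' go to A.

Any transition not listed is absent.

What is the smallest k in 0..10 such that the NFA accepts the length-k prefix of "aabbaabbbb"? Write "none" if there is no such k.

2

Start in {A}.
Read 'a': A→{A, E}; now {A, E}.
Read 'a': A→{A, E}, E→{A, D}; now {A, D, E}.
None of the earlier sets intersect F, but {A, D, E} does.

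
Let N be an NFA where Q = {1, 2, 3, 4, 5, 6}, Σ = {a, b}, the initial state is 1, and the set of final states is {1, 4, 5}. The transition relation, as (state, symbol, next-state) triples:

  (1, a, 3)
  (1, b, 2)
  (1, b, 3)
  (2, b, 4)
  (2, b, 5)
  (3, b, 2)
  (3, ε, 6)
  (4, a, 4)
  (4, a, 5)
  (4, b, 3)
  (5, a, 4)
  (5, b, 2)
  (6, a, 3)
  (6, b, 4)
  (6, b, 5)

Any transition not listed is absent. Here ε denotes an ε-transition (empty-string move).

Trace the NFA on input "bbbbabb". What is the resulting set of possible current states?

{2, 3, 4, 5, 6}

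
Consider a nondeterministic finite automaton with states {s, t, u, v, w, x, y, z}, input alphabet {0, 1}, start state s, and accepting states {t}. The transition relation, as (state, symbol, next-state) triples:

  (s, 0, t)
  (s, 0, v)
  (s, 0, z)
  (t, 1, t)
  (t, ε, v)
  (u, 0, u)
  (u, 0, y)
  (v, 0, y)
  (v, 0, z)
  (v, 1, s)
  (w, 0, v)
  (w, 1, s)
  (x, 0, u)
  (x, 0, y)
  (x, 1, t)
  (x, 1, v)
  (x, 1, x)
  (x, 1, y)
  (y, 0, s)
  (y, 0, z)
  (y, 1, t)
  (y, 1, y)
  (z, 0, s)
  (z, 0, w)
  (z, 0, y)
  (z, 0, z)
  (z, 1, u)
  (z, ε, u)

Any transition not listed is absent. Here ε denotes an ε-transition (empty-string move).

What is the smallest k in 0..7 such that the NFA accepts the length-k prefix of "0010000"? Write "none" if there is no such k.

Start in {s}.
Read '0': s→{t, v, z}; union {t, v, z}; ε-closure = {t, u, v, z}.
None of the earlier sets intersect F, but {t, u, v, z} does.

1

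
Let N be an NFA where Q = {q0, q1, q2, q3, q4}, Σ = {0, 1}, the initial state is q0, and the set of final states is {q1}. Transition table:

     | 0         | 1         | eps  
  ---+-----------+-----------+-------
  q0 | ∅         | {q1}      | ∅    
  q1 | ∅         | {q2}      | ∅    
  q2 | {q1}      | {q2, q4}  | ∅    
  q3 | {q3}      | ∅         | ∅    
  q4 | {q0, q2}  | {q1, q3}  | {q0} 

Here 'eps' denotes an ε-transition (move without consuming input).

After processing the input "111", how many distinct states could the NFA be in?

Start in {q0}.
Read '1': {q0} → {q1}.
Read '1': {q1} → {q2}.
Read '1': {q2} → {q0, q2, q4}.
That set has 3 states.

3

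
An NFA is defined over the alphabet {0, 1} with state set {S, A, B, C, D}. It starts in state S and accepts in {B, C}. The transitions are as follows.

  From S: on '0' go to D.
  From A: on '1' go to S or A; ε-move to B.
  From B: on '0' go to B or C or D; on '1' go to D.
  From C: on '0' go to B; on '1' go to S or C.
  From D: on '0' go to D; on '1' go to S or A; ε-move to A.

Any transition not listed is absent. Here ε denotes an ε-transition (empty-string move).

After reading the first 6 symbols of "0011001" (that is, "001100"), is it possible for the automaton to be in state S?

No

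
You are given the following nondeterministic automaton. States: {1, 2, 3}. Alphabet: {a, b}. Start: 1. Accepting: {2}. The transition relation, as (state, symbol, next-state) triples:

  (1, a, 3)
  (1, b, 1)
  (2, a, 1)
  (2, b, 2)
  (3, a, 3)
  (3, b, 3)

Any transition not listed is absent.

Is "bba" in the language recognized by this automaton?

Start in {1}.
Read 'b': {1} → {1}.
Read 'b': {1} → {1}.
Read 'a': {1} → {3}.
The final set {3} contains no accepting state.

No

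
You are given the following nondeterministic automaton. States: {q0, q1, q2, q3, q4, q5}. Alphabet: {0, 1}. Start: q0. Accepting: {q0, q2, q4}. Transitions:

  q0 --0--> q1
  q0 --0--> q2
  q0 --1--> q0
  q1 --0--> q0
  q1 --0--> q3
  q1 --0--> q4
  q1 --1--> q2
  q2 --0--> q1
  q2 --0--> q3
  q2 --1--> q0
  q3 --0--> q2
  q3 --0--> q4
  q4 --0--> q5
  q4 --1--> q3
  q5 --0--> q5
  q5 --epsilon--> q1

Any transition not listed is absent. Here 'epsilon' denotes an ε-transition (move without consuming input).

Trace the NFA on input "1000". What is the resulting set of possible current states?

Start in {q0}.
Read '1': q0→{q0}; now {q0}.
Read '0': q0→{q1, q2}; now {q1, q2}.
Read '0': q1→{q0, q3, q4}, q2→{q1, q3}; now {q0, q1, q3, q4}.
Read '0': q0→{q1, q2}, q1→{q0, q3, q4}, q3→{q2, q4}, q4→{q5}; now {q0, q1, q2, q3, q4, q5}.

{q0, q1, q2, q3, q4, q5}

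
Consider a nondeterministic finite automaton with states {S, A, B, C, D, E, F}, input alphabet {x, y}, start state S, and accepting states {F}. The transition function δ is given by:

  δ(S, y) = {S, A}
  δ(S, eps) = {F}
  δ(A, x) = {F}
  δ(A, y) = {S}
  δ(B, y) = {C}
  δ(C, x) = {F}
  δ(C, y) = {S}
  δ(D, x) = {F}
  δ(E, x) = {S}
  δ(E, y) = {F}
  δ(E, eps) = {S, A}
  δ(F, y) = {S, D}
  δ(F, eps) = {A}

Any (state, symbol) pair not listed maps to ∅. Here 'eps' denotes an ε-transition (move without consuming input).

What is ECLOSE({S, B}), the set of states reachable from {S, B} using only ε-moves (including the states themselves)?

Begin with {S, B}.
ε-move S → F; add F.
ε-move F → A; add A.

{S, A, B, F}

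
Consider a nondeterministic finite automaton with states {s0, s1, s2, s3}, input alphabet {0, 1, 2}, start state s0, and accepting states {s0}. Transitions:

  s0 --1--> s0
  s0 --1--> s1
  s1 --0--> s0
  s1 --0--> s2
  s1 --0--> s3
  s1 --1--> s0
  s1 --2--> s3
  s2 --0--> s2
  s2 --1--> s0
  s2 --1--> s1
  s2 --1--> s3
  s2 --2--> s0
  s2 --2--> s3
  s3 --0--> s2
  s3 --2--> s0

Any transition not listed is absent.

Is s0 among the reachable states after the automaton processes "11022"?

Yes

Start in {s0}.
Read '1': s0→{s0, s1}; now {s0, s1}.
Read '1': s0→{s0, s1}, s1→{s0}; now {s0, s1}.
Read '0': s0→∅, s1→{s0, s2, s3}; now {s0, s2, s3}.
Read '2': s0→∅, s2→{s0, s3}, s3→{s0}; now {s0, s3}.
Read '2': s0→∅, s3→{s0}; now {s0}.
State s0 is in {s0}.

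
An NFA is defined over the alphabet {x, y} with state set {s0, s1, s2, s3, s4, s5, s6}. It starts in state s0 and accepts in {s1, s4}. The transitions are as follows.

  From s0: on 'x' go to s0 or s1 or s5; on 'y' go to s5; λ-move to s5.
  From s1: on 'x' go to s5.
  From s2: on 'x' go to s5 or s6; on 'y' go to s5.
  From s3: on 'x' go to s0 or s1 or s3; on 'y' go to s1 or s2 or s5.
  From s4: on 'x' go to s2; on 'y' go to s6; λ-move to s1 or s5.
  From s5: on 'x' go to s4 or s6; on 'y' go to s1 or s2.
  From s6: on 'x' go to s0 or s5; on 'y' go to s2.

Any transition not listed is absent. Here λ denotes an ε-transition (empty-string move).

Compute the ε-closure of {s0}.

{s0, s5}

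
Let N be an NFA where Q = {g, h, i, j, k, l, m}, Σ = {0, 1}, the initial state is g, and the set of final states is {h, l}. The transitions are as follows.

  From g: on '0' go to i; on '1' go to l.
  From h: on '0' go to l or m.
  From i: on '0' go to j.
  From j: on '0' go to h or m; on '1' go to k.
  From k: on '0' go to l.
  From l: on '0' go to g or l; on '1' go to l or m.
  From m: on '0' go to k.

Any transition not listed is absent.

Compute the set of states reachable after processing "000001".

{l, m}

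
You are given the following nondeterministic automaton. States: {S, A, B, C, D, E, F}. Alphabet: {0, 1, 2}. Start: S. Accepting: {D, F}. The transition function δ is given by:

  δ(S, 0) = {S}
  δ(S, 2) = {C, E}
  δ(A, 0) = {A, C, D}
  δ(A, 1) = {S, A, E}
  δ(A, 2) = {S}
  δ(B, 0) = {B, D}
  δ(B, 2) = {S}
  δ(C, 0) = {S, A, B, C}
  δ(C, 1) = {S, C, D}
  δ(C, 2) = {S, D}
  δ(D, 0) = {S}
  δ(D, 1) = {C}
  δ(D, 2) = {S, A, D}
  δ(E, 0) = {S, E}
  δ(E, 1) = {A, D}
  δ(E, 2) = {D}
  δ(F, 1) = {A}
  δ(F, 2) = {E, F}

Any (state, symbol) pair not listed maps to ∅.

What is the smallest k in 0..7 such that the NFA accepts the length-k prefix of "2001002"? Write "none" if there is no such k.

3

Start in {S}.
Read '2': {S} → {C, E}.
Read '0': {C, E} → {S, A, B, C, E}.
Read '0': {S, A, B, C, E} → {S, A, B, C, D, E}.
None of the earlier sets intersect F, but {S, A, B, C, D, E} does.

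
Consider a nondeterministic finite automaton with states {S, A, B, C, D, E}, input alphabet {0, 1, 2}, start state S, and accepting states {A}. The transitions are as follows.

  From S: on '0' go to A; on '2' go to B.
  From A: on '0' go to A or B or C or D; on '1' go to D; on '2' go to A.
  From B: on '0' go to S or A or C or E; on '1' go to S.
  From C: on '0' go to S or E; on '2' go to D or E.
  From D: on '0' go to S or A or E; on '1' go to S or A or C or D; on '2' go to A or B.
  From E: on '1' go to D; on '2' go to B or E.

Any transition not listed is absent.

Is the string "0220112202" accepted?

Start in {S}.
Read '0': S→{A}; now {A}.
Read '2': A→{A}; now {A}.
Read '2': A→{A}; now {A}.
Read '0': A→{A, B, C, D}; now {A, B, C, D}.
Read '1': A→{D}, B→{S}, C→∅, D→{S, A, C, D}; now {S, A, C, D}.
Read '1': S→∅, A→{D}, C→∅, D→{S, A, C, D}; now {S, A, C, D}.
Read '2': S→{B}, A→{A}, C→{D, E}, D→{A, B}; now {A, B, D, E}.
Read '2': A→{A}, B→∅, D→{A, B}, E→{B, E}; now {A, B, E}.
Read '0': A→{A, B, C, D}, B→{S, A, C, E}, E→∅; now {S, A, B, C, D, E}.
Read '2': S→{B}, A→{A}, B→∅, C→{D, E}, D→{A, B}, E→{B, E}; now {A, B, D, E}.
The final set {A, B, D, E} contains the accepting state A.

Yes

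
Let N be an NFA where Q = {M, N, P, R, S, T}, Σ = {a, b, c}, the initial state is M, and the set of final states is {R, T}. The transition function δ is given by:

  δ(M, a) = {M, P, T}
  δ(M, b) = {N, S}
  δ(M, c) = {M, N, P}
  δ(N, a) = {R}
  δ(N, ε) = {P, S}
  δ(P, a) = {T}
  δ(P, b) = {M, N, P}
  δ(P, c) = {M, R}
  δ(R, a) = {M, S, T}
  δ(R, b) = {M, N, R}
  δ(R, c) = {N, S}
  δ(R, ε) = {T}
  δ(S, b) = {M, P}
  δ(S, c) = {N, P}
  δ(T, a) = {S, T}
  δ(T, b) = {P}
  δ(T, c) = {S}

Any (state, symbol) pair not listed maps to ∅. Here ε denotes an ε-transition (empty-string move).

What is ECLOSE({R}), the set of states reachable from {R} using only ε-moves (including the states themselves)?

Begin with {R}.
ε-move R → T; add T.

{R, T}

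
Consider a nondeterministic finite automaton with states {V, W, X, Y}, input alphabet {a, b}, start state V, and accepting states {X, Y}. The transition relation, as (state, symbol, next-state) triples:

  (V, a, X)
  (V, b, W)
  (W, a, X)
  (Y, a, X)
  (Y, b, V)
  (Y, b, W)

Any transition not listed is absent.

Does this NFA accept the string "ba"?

Start in {V}.
Read 'b': V→{W}; now {W}.
Read 'a': W→{X}; now {X}.
The final set {X} contains the accepting state X.

Yes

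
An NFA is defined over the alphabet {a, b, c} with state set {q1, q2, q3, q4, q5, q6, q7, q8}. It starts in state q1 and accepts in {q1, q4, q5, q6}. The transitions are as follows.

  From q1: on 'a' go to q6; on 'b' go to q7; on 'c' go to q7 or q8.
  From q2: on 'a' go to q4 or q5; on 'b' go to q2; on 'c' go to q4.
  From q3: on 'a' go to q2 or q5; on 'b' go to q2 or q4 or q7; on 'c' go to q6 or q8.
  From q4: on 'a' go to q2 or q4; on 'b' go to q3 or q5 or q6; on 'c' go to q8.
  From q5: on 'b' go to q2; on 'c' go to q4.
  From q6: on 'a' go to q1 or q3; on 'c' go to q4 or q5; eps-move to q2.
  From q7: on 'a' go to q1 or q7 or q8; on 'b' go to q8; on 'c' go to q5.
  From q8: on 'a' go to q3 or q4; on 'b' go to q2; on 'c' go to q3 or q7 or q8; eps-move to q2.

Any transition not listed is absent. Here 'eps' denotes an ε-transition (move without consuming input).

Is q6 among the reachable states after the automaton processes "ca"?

No

Start in {q1}.
Read 'c': q1→{q7, q8}; union {q7, q8}; ε-closure = {q2, q7, q8}.
Read 'a': q2→{q4, q5}, q7→{q1, q7, q8}, q8→{q3, q4}; union {q1, q3, q4, q5, q7, q8}; ε-closure = {q1, q2, q3, q4, q5, q7, q8}.
State q6 is not in {q1, q2, q3, q4, q5, q7, q8}.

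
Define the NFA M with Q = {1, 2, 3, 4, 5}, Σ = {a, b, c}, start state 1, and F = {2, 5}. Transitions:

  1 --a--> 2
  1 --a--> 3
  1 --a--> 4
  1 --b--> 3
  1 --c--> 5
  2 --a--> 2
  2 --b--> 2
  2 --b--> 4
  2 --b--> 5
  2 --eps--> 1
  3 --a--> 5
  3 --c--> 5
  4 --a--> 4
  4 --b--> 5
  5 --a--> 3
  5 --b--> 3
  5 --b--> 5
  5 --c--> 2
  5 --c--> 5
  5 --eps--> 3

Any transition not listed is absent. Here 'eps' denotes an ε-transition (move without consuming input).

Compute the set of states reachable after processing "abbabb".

Start in {1}.
Read 'a': {1} → {1, 2, 3, 4}.
Read 'b': {1, 2, 3, 4} → {1, 2, 3, 4, 5}.
Read 'b': {1, 2, 3, 4, 5} → {1, 2, 3, 4, 5}.
Read 'a': {1, 2, 3, 4, 5} → {1, 2, 3, 4, 5}.
Read 'b': {1, 2, 3, 4, 5} → {1, 2, 3, 4, 5}.
Read 'b': {1, 2, 3, 4, 5} → {1, 2, 3, 4, 5}.

{1, 2, 3, 4, 5}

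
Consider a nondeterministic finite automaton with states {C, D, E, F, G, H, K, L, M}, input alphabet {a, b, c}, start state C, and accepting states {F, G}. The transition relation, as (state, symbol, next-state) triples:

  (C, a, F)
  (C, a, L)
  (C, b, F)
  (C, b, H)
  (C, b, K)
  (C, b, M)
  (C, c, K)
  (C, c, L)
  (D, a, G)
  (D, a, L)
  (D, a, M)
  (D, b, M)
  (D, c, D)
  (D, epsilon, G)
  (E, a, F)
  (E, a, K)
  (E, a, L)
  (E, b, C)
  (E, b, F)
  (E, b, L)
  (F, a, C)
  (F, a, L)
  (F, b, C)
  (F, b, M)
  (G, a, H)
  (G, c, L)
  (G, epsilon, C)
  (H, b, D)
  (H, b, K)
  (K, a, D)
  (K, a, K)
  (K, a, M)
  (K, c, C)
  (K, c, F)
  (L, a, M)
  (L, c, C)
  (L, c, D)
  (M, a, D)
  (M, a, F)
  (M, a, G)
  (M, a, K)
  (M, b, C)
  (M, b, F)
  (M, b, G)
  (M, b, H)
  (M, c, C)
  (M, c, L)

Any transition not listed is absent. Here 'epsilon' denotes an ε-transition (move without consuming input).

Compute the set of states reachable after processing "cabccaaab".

Start in {C}.
Read 'c': {C} → {K, L}.
Read 'a': {K, L} → {C, D, G, K, M}.
Read 'b': {C, D, G, K, M} → {C, F, G, H, K, M}.
Read 'c': {C, F, G, H, K, M} → {C, F, K, L}.
Read 'c': {C, F, K, L} → {C, D, F, G, K, L}.
Read 'a': {C, D, F, G, K, L} → {C, D, F, G, H, K, L, M}.
Read 'a': {C, D, F, G, H, K, L, M} → {C, D, F, G, H, K, L, M}.
Read 'a': {C, D, F, G, H, K, L, M} → {C, D, F, G, H, K, L, M}.
Read 'b': {C, D, F, G, H, K, L, M} → {C, D, F, G, H, K, M}.

{C, D, F, G, H, K, M}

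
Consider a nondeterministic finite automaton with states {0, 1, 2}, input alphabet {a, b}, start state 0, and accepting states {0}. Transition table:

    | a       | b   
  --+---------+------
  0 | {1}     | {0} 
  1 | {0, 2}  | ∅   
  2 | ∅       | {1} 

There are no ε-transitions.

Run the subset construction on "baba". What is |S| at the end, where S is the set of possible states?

Start in {0}.
Read 'b': 0→{0}; now {0}.
Read 'a': 0→{1}; now {1}.
Read 'b': 1→∅; now ∅.
The set is empty and remains empty for the remaining 1 symbol.
That set has 0 states.

0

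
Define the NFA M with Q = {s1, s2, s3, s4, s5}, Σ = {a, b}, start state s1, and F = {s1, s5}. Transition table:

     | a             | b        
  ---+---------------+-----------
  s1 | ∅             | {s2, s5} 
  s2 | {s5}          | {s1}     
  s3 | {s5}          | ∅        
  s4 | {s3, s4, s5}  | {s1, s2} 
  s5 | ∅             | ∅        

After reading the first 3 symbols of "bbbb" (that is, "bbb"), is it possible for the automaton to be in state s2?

Yes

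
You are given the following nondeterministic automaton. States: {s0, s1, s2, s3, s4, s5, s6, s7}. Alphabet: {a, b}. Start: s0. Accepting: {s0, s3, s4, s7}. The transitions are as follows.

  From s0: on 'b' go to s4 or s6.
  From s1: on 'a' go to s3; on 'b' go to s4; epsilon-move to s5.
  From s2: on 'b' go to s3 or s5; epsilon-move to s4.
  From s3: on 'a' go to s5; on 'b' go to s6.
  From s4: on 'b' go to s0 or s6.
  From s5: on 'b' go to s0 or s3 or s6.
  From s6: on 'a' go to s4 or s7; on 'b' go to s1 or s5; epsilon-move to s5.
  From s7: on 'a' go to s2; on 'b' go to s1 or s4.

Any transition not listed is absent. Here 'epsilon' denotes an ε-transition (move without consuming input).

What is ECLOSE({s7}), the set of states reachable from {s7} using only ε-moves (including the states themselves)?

{s7}

Begin with {s7}.
No ε-moves leave this set, so the closure equals the set itself.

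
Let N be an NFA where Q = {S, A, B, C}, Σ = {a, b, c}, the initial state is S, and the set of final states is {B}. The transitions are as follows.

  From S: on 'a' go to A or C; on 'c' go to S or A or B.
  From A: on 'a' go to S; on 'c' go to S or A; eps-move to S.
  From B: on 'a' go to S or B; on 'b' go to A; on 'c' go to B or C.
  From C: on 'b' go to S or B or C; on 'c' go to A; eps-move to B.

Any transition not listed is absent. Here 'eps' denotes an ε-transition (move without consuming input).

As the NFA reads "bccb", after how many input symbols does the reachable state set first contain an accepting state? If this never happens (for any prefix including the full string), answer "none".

none

Start in {S}.
Read 'b': S→∅; now ∅.
The set is empty and remains empty for the remaining 3 symbols.
No reachable set along the way intersects F.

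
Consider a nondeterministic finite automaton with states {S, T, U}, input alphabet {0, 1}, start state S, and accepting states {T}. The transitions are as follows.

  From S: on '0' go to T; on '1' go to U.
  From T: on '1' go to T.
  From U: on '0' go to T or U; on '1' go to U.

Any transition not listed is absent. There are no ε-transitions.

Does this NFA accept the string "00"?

No

Start in {S}.
Read '0': S→{T}; now {T}.
Read '0': T→∅; now ∅.
The final set ∅ contains no accepting state.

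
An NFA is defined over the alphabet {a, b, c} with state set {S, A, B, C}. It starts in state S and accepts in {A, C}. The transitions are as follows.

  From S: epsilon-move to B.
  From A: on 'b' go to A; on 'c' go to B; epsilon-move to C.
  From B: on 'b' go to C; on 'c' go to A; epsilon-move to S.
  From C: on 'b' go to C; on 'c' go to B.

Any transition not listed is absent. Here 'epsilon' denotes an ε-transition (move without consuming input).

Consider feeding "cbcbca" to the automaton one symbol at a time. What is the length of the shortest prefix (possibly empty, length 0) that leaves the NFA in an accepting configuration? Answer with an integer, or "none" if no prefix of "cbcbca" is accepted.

Start: ε-closure({S}) = {S, B}.
Read 'c': S→∅, B→{A}; union {A}; ε-closure = {A, C}.
None of the earlier sets intersect F, but {A, C} does.

1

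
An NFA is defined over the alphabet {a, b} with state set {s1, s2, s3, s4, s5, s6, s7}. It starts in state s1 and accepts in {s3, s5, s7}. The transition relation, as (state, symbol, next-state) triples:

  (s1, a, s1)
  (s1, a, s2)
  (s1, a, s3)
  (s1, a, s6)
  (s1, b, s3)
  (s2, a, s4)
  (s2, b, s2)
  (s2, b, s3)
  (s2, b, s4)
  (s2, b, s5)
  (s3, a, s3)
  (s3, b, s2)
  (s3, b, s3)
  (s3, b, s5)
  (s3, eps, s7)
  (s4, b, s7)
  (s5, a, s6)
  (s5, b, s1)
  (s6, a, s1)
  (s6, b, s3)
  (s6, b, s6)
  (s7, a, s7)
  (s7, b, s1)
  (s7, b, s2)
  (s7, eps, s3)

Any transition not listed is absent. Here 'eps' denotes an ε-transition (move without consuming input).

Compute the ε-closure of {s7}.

{s3, s7}

Begin with {s7}.
ε-move s7 → s3; add s3.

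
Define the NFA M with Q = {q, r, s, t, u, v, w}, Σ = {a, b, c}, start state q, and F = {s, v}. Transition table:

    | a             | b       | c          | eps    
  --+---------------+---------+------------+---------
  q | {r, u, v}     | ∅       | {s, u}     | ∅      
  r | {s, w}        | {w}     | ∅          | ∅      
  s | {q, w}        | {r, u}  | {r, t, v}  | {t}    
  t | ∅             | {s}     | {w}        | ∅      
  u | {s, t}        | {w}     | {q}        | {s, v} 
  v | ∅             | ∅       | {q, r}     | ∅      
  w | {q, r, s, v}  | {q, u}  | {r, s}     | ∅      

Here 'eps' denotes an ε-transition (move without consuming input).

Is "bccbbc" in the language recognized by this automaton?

No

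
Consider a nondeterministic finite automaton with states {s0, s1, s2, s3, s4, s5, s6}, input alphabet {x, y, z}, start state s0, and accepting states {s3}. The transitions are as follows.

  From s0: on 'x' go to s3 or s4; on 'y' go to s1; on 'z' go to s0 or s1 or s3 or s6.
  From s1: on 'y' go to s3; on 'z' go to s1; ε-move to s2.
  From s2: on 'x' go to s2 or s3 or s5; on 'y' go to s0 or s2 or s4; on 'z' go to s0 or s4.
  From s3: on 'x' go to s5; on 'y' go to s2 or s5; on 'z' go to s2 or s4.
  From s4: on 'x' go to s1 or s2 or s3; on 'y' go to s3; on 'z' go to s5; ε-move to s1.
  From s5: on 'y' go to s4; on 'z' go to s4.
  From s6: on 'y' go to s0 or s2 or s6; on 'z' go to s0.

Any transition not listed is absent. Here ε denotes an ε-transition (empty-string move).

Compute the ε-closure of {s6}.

{s6}

Begin with {s6}.
No ε-moves leave this set, so the closure equals the set itself.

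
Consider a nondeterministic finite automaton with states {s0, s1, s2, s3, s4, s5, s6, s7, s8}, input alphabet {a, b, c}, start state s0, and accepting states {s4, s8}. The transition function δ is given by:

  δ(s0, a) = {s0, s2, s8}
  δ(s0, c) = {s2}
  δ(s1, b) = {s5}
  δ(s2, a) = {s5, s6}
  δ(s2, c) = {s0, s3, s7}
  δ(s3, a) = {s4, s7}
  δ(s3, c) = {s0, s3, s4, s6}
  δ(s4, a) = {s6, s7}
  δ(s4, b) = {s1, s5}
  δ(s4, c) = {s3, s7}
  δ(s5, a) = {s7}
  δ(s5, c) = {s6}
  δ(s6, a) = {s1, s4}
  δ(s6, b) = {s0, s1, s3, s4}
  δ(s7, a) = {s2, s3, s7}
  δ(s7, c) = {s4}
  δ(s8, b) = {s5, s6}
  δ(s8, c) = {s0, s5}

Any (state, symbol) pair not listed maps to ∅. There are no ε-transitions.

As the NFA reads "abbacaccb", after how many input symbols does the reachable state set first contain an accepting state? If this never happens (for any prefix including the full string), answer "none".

1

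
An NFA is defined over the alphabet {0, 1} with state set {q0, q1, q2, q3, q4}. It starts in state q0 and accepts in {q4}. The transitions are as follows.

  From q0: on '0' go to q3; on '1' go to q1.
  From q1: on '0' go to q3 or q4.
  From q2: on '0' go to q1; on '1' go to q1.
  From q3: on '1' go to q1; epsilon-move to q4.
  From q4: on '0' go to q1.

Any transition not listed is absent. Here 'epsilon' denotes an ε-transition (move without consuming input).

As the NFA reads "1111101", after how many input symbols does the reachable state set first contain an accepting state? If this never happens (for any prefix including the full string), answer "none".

none

Start in {q0}.
Read '1': q0→{q1}; now {q1}.
Read '1': q1→∅; now ∅.
The set is empty and remains empty for the remaining 5 symbols.
No reachable set along the way intersects F.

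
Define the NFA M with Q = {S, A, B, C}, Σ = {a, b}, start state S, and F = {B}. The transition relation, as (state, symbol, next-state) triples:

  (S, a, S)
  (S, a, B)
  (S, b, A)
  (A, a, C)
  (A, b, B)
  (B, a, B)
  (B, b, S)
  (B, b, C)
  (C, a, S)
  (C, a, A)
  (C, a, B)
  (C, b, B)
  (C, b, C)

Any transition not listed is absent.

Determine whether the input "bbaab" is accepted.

No

Start in {S}.
Read 'b': S→{A}; now {A}.
Read 'b': A→{B}; now {B}.
Read 'a': B→{B}; now {B}.
Read 'a': B→{B}; now {B}.
Read 'b': B→{S, C}; now {S, C}.
The final set {S, C} contains no accepting state.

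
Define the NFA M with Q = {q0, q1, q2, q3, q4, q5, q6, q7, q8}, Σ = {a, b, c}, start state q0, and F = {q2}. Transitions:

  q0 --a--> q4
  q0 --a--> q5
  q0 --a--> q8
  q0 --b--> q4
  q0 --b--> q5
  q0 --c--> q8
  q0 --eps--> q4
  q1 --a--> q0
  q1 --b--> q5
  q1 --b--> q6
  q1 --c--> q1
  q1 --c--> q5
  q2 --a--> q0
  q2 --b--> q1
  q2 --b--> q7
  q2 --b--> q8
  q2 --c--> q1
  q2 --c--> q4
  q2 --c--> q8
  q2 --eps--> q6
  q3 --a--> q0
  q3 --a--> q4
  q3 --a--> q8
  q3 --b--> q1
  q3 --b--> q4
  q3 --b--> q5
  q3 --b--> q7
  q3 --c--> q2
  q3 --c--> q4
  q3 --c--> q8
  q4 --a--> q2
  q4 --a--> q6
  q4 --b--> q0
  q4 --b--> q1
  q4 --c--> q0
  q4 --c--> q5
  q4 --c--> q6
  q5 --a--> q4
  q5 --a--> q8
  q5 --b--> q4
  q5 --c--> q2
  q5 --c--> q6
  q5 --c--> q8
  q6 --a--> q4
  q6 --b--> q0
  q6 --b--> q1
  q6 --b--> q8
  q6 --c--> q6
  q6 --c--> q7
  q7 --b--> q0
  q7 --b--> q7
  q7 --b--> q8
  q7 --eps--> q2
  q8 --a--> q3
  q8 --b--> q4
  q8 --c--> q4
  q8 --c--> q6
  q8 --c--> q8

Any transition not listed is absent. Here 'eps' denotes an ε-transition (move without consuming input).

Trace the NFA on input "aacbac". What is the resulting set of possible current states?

Start: ε-closure({q0}) = {q0, q4}.
Read 'a': {q0, q4} → {q2, q4, q5, q6, q8}.
Read 'a': {q2, q4, q5, q6, q8} → {q0, q2, q3, q4, q6, q8}.
Read 'c': {q0, q2, q3, q4, q6, q8} → {q0, q1, q2, q4, q5, q6, q7, q8}.
Read 'b': {q0, q1, q2, q4, q5, q6, q7, q8} → {q0, q1, q2, q4, q5, q6, q7, q8}.
Read 'a': {q0, q1, q2, q4, q5, q6, q7, q8} → {q0, q2, q3, q4, q5, q6, q8}.
Read 'c': {q0, q2, q3, q4, q5, q6, q8} → {q0, q1, q2, q4, q5, q6, q7, q8}.

{q0, q1, q2, q4, q5, q6, q7, q8}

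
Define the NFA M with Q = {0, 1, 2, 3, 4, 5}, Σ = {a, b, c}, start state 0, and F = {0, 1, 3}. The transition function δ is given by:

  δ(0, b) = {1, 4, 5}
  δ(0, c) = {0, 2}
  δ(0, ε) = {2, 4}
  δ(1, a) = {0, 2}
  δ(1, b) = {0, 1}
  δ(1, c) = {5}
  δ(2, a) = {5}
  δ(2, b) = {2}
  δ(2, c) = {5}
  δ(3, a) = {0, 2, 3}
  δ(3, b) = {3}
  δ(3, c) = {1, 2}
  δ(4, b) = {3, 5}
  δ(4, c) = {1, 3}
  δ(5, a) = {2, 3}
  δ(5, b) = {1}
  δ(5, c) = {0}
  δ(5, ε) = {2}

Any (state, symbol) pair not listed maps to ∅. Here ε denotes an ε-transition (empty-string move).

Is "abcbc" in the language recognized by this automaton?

Start: ε-closure({0}) = {0, 2, 4}.
Read 'a': 0→∅, 2→{5}, 4→∅; union {5}; ε-closure = {2, 5}.
Read 'b': 2→{2}, 5→{1}; now {1, 2}.
Read 'c': 1→{5}, 2→{5}; union {5}; ε-closure = {2, 5}.
Read 'b': 2→{2}, 5→{1}; now {1, 2}.
Read 'c': 1→{5}, 2→{5}; union {5}; ε-closure = {2, 5}.
The final set {2, 5} contains no accepting state.

No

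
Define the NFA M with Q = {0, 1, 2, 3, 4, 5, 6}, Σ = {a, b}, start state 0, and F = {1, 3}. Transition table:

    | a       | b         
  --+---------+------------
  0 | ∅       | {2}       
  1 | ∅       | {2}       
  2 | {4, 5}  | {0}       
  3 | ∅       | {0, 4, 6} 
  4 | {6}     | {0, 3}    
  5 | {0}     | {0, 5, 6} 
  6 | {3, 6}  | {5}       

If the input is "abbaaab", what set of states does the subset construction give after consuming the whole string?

∅

Start in {0}.
Read 'a': 0→∅; now ∅.
The set is empty and remains empty for the remaining 6 symbols.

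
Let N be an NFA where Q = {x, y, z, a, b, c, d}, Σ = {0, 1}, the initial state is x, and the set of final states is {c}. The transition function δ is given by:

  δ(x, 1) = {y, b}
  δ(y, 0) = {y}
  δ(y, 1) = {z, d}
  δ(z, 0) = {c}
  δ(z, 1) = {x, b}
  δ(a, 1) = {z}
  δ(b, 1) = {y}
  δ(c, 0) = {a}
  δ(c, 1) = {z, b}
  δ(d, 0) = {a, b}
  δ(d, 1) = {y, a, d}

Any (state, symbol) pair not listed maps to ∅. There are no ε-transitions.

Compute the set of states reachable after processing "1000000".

{y}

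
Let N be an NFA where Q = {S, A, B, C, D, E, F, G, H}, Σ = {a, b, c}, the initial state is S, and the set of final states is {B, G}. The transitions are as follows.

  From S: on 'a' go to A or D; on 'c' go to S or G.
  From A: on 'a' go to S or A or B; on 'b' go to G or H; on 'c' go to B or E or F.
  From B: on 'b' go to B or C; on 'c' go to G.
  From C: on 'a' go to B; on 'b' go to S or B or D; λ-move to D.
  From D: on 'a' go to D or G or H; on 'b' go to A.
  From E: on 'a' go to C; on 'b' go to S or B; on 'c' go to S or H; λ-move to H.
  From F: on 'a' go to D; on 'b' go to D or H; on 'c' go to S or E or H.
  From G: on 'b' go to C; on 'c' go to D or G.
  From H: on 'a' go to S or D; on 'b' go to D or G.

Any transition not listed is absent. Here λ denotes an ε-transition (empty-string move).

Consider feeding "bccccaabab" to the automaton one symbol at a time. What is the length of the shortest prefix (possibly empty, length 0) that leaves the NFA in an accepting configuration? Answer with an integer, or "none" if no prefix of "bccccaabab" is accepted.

Start in {S}.
Read 'b': S→∅; now ∅.
The set is empty and remains empty for the remaining 9 symbols.
No reachable set along the way intersects F.

none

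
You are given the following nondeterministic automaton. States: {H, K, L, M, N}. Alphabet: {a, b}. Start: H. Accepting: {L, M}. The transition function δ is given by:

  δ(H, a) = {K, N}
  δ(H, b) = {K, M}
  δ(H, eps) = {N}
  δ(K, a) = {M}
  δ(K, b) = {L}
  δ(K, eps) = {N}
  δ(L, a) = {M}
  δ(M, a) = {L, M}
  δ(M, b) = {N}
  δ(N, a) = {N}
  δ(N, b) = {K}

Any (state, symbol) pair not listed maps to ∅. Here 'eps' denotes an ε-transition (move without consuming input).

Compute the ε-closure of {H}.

{H, N}

Begin with {H}.
ε-move H → N; add N.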